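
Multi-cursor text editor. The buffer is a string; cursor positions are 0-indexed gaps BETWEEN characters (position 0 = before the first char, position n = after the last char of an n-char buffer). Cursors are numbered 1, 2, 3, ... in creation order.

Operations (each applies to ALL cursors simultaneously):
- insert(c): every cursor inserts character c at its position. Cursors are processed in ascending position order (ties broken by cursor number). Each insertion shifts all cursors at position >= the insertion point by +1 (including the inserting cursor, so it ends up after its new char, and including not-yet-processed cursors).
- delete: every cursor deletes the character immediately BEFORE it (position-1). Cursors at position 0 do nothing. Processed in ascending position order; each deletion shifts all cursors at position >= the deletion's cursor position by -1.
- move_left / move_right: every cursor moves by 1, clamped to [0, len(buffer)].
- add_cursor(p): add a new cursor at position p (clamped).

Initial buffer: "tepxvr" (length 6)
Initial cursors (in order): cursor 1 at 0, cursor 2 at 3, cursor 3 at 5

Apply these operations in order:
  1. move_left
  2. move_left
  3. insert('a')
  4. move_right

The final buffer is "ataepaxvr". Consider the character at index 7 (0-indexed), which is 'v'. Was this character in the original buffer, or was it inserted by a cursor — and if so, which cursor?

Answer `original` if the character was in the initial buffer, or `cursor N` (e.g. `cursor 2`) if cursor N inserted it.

Answer: original

Derivation:
After op 1 (move_left): buffer="tepxvr" (len 6), cursors c1@0 c2@2 c3@4, authorship ......
After op 2 (move_left): buffer="tepxvr" (len 6), cursors c1@0 c2@1 c3@3, authorship ......
After op 3 (insert('a')): buffer="ataepaxvr" (len 9), cursors c1@1 c2@3 c3@6, authorship 1.2..3...
After op 4 (move_right): buffer="ataepaxvr" (len 9), cursors c1@2 c2@4 c3@7, authorship 1.2..3...
Authorship (.=original, N=cursor N): 1 . 2 . . 3 . . .
Index 7: author = original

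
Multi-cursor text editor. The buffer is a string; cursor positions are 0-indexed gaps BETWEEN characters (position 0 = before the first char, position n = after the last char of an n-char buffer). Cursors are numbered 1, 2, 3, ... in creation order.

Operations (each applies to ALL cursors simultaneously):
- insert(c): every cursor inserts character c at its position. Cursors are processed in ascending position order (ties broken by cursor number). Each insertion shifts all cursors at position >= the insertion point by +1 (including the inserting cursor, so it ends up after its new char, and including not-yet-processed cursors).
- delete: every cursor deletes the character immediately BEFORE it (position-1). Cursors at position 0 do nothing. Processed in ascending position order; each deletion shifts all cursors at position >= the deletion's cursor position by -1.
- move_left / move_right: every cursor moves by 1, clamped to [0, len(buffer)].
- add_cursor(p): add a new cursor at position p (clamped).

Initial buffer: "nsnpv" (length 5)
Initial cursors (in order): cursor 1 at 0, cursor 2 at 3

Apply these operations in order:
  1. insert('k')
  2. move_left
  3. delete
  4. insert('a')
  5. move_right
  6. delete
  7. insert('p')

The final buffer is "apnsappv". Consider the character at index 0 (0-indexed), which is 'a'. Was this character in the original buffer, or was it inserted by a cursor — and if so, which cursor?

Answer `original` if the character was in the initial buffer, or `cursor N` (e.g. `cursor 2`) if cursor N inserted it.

After op 1 (insert('k')): buffer="knsnkpv" (len 7), cursors c1@1 c2@5, authorship 1...2..
After op 2 (move_left): buffer="knsnkpv" (len 7), cursors c1@0 c2@4, authorship 1...2..
After op 3 (delete): buffer="knskpv" (len 6), cursors c1@0 c2@3, authorship 1..2..
After op 4 (insert('a')): buffer="aknsakpv" (len 8), cursors c1@1 c2@5, authorship 11..22..
After op 5 (move_right): buffer="aknsakpv" (len 8), cursors c1@2 c2@6, authorship 11..22..
After op 6 (delete): buffer="ansapv" (len 6), cursors c1@1 c2@4, authorship 1..2..
After op 7 (insert('p')): buffer="apnsappv" (len 8), cursors c1@2 c2@6, authorship 11..22..
Authorship (.=original, N=cursor N): 1 1 . . 2 2 . .
Index 0: author = 1

Answer: cursor 1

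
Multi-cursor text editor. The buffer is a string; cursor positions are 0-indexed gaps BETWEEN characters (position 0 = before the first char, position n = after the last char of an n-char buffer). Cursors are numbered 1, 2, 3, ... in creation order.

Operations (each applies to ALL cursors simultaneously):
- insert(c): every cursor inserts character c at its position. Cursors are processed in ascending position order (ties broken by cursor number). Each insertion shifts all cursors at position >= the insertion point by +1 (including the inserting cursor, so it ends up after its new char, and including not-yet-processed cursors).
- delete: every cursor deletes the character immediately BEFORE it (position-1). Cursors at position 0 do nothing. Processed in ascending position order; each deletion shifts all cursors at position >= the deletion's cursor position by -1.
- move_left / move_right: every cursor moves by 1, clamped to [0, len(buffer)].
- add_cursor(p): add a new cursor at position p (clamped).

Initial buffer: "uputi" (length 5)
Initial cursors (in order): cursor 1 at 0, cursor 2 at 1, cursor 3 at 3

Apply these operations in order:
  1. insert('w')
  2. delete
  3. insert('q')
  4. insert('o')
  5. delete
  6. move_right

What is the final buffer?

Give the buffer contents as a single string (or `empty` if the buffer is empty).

Answer: quqpuqti

Derivation:
After op 1 (insert('w')): buffer="wuwpuwti" (len 8), cursors c1@1 c2@3 c3@6, authorship 1.2..3..
After op 2 (delete): buffer="uputi" (len 5), cursors c1@0 c2@1 c3@3, authorship .....
After op 3 (insert('q')): buffer="quqpuqti" (len 8), cursors c1@1 c2@3 c3@6, authorship 1.2..3..
After op 4 (insert('o')): buffer="qouqopuqoti" (len 11), cursors c1@2 c2@5 c3@9, authorship 11.22..33..
After op 5 (delete): buffer="quqpuqti" (len 8), cursors c1@1 c2@3 c3@6, authorship 1.2..3..
After op 6 (move_right): buffer="quqpuqti" (len 8), cursors c1@2 c2@4 c3@7, authorship 1.2..3..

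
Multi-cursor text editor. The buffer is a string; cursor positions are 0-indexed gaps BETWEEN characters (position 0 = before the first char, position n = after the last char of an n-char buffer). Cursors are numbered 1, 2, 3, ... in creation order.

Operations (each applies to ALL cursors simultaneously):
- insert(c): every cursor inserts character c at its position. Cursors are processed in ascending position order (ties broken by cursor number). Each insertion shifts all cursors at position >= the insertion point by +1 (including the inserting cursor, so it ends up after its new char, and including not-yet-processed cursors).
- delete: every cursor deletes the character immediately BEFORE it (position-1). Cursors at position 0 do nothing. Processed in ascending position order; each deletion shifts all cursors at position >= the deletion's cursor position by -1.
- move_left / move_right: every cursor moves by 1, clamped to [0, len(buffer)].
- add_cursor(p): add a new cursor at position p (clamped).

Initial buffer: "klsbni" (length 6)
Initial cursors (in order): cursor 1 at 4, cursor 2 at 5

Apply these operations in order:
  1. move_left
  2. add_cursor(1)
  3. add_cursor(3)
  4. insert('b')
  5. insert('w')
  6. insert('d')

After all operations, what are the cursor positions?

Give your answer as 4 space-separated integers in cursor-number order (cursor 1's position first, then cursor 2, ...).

Answer: 12 16 4 12

Derivation:
After op 1 (move_left): buffer="klsbni" (len 6), cursors c1@3 c2@4, authorship ......
After op 2 (add_cursor(1)): buffer="klsbni" (len 6), cursors c3@1 c1@3 c2@4, authorship ......
After op 3 (add_cursor(3)): buffer="klsbni" (len 6), cursors c3@1 c1@3 c4@3 c2@4, authorship ......
After op 4 (insert('b')): buffer="kblsbbbbni" (len 10), cursors c3@2 c1@6 c4@6 c2@8, authorship .3..14.2..
After op 5 (insert('w')): buffer="kbwlsbbwwbbwni" (len 14), cursors c3@3 c1@9 c4@9 c2@12, authorship .33..1414.22..
After op 6 (insert('d')): buffer="kbwdlsbbwwddbbwdni" (len 18), cursors c3@4 c1@12 c4@12 c2@16, authorship .333..141414.222..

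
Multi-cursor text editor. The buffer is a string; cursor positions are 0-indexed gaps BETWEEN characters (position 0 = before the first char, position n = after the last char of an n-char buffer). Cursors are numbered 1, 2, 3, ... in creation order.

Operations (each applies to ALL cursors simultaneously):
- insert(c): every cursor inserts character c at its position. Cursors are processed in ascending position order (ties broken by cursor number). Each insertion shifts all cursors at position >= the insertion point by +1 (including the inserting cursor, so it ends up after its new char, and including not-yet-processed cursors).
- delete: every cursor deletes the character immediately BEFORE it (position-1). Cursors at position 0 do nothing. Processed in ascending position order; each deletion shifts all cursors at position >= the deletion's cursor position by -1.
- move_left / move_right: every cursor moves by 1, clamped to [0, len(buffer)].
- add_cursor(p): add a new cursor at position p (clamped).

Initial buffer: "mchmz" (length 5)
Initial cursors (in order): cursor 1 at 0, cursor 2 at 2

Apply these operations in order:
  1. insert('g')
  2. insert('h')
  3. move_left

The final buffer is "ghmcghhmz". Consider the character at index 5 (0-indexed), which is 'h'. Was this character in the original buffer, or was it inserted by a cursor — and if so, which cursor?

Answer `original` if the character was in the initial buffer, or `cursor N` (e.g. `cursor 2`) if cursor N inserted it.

After op 1 (insert('g')): buffer="gmcghmz" (len 7), cursors c1@1 c2@4, authorship 1..2...
After op 2 (insert('h')): buffer="ghmcghhmz" (len 9), cursors c1@2 c2@6, authorship 11..22...
After op 3 (move_left): buffer="ghmcghhmz" (len 9), cursors c1@1 c2@5, authorship 11..22...
Authorship (.=original, N=cursor N): 1 1 . . 2 2 . . .
Index 5: author = 2

Answer: cursor 2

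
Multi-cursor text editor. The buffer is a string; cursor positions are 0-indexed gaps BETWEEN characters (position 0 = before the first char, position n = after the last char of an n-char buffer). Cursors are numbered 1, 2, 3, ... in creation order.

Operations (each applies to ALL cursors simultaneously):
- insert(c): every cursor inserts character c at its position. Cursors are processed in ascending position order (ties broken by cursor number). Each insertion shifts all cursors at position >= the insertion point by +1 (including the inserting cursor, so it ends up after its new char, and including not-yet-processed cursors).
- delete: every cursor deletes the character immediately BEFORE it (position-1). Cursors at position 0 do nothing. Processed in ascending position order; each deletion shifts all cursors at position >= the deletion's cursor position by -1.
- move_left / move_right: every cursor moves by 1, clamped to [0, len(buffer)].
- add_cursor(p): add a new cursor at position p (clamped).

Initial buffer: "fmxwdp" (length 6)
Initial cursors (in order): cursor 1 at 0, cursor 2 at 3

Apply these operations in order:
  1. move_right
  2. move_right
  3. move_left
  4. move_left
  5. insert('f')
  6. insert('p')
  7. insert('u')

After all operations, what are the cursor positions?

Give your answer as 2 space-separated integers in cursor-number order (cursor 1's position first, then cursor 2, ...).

Answer: 3 9

Derivation:
After op 1 (move_right): buffer="fmxwdp" (len 6), cursors c1@1 c2@4, authorship ......
After op 2 (move_right): buffer="fmxwdp" (len 6), cursors c1@2 c2@5, authorship ......
After op 3 (move_left): buffer="fmxwdp" (len 6), cursors c1@1 c2@4, authorship ......
After op 4 (move_left): buffer="fmxwdp" (len 6), cursors c1@0 c2@3, authorship ......
After op 5 (insert('f')): buffer="ffmxfwdp" (len 8), cursors c1@1 c2@5, authorship 1...2...
After op 6 (insert('p')): buffer="fpfmxfpwdp" (len 10), cursors c1@2 c2@7, authorship 11...22...
After op 7 (insert('u')): buffer="fpufmxfpuwdp" (len 12), cursors c1@3 c2@9, authorship 111...222...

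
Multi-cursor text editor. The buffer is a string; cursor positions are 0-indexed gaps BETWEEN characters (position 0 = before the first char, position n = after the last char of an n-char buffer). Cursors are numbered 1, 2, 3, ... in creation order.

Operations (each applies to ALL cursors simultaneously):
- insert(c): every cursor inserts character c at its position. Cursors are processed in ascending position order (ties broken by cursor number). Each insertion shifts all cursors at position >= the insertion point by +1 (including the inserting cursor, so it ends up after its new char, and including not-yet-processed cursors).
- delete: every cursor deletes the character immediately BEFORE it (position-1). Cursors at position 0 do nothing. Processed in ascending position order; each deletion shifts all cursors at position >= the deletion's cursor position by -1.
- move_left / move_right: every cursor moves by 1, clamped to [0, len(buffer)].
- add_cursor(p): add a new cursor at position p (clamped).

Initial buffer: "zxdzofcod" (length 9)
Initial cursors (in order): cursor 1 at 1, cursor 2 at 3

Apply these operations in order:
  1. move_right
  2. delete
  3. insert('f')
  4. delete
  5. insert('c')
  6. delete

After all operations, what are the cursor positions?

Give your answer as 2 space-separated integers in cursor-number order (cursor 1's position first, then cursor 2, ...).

Answer: 1 2

Derivation:
After op 1 (move_right): buffer="zxdzofcod" (len 9), cursors c1@2 c2@4, authorship .........
After op 2 (delete): buffer="zdofcod" (len 7), cursors c1@1 c2@2, authorship .......
After op 3 (insert('f')): buffer="zfdfofcod" (len 9), cursors c1@2 c2@4, authorship .1.2.....
After op 4 (delete): buffer="zdofcod" (len 7), cursors c1@1 c2@2, authorship .......
After op 5 (insert('c')): buffer="zcdcofcod" (len 9), cursors c1@2 c2@4, authorship .1.2.....
After op 6 (delete): buffer="zdofcod" (len 7), cursors c1@1 c2@2, authorship .......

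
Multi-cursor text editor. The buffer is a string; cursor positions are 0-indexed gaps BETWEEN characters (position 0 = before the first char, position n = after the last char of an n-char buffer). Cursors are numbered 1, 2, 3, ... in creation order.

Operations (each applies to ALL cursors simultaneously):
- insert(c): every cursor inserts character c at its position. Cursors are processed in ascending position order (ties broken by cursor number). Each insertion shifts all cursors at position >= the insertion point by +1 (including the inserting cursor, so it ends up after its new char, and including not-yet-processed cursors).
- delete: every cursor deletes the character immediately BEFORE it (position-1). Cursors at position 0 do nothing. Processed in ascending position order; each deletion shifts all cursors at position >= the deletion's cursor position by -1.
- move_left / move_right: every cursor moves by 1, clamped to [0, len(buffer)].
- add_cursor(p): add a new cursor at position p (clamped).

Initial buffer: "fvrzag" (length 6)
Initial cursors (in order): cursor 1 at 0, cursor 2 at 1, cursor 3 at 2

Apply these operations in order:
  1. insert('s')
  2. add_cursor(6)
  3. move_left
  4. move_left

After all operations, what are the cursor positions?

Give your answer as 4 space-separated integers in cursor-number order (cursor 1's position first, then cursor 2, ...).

After op 1 (insert('s')): buffer="sfsvsrzag" (len 9), cursors c1@1 c2@3 c3@5, authorship 1.2.3....
After op 2 (add_cursor(6)): buffer="sfsvsrzag" (len 9), cursors c1@1 c2@3 c3@5 c4@6, authorship 1.2.3....
After op 3 (move_left): buffer="sfsvsrzag" (len 9), cursors c1@0 c2@2 c3@4 c4@5, authorship 1.2.3....
After op 4 (move_left): buffer="sfsvsrzag" (len 9), cursors c1@0 c2@1 c3@3 c4@4, authorship 1.2.3....

Answer: 0 1 3 4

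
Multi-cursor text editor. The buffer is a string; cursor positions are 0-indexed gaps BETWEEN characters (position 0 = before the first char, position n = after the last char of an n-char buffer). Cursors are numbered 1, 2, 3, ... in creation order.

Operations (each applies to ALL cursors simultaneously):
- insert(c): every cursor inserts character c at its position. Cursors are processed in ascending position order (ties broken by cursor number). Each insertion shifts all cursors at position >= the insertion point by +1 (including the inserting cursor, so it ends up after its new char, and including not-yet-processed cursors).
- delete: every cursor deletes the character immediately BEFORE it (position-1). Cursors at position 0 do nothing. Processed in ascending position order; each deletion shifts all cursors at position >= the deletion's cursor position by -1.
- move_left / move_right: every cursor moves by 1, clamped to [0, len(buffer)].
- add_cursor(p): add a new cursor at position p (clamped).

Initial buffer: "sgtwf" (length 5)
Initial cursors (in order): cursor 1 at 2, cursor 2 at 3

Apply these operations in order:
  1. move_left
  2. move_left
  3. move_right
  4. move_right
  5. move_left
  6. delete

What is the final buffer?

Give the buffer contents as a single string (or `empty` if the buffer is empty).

After op 1 (move_left): buffer="sgtwf" (len 5), cursors c1@1 c2@2, authorship .....
After op 2 (move_left): buffer="sgtwf" (len 5), cursors c1@0 c2@1, authorship .....
After op 3 (move_right): buffer="sgtwf" (len 5), cursors c1@1 c2@2, authorship .....
After op 4 (move_right): buffer="sgtwf" (len 5), cursors c1@2 c2@3, authorship .....
After op 5 (move_left): buffer="sgtwf" (len 5), cursors c1@1 c2@2, authorship .....
After op 6 (delete): buffer="twf" (len 3), cursors c1@0 c2@0, authorship ...

Answer: twf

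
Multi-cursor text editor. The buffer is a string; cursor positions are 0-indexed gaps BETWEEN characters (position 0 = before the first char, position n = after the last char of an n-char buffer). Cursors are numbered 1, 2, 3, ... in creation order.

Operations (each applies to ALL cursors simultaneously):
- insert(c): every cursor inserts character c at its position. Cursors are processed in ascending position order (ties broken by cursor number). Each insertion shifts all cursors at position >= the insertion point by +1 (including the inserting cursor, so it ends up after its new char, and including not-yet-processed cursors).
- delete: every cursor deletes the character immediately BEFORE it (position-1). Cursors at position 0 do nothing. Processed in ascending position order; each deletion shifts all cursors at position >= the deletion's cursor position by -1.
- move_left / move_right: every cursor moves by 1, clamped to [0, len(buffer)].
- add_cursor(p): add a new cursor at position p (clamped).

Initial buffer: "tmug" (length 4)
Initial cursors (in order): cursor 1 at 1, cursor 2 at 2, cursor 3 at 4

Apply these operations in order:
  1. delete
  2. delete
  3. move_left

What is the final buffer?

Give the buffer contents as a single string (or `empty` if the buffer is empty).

After op 1 (delete): buffer="u" (len 1), cursors c1@0 c2@0 c3@1, authorship .
After op 2 (delete): buffer="" (len 0), cursors c1@0 c2@0 c3@0, authorship 
After op 3 (move_left): buffer="" (len 0), cursors c1@0 c2@0 c3@0, authorship 

Answer: empty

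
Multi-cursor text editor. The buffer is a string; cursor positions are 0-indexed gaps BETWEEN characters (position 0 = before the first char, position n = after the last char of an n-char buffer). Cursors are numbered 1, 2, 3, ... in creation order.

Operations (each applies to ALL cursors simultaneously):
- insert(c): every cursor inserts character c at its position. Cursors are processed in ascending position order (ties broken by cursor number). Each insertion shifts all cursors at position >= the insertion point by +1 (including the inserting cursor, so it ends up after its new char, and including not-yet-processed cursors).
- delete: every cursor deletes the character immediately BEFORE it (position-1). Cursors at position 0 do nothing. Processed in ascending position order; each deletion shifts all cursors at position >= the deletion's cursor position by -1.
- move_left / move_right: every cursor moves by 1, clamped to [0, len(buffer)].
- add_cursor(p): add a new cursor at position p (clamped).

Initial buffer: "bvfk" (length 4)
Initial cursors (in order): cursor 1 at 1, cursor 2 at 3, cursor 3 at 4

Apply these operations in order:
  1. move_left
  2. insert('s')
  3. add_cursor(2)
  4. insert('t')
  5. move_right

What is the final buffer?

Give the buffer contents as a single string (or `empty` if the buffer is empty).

Answer: stbtvstfstk

Derivation:
After op 1 (move_left): buffer="bvfk" (len 4), cursors c1@0 c2@2 c3@3, authorship ....
After op 2 (insert('s')): buffer="sbvsfsk" (len 7), cursors c1@1 c2@4 c3@6, authorship 1..2.3.
After op 3 (add_cursor(2)): buffer="sbvsfsk" (len 7), cursors c1@1 c4@2 c2@4 c3@6, authorship 1..2.3.
After op 4 (insert('t')): buffer="stbtvstfstk" (len 11), cursors c1@2 c4@4 c2@7 c3@10, authorship 11.4.22.33.
After op 5 (move_right): buffer="stbtvstfstk" (len 11), cursors c1@3 c4@5 c2@8 c3@11, authorship 11.4.22.33.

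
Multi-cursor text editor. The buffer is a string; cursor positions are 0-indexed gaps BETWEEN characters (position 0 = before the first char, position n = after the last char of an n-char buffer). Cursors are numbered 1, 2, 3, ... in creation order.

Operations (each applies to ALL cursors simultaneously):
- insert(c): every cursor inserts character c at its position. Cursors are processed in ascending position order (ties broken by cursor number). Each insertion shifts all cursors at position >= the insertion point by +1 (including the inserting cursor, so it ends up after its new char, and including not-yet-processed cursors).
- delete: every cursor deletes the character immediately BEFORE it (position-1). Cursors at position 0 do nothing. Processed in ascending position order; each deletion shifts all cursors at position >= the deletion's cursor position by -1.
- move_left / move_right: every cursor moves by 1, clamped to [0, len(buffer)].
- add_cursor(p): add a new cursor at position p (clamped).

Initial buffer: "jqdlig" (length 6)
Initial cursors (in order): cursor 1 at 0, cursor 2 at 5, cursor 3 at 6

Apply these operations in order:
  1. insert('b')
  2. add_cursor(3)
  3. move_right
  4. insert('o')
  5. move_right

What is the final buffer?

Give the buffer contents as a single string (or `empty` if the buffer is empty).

After op 1 (insert('b')): buffer="bjqdlibgb" (len 9), cursors c1@1 c2@7 c3@9, authorship 1.....2.3
After op 2 (add_cursor(3)): buffer="bjqdlibgb" (len 9), cursors c1@1 c4@3 c2@7 c3@9, authorship 1.....2.3
After op 3 (move_right): buffer="bjqdlibgb" (len 9), cursors c1@2 c4@4 c2@8 c3@9, authorship 1.....2.3
After op 4 (insert('o')): buffer="bjoqdolibgobo" (len 13), cursors c1@3 c4@6 c2@11 c3@13, authorship 1.1..4..2.233
After op 5 (move_right): buffer="bjoqdolibgobo" (len 13), cursors c1@4 c4@7 c2@12 c3@13, authorship 1.1..4..2.233

Answer: bjoqdolibgobo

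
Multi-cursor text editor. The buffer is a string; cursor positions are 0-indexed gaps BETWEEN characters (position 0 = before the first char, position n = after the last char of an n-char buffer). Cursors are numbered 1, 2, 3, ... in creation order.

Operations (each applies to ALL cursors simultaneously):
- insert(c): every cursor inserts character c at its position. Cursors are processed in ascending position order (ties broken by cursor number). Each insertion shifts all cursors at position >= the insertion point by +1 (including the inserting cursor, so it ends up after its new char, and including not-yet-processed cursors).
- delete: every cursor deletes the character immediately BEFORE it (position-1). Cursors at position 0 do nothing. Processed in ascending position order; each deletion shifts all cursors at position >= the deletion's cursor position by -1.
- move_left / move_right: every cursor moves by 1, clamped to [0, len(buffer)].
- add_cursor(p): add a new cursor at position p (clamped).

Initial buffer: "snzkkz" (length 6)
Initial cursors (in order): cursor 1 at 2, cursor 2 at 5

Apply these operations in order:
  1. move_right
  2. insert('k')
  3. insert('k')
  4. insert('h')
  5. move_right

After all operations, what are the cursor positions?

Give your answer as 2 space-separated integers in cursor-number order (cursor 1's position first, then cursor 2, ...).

Answer: 7 12

Derivation:
After op 1 (move_right): buffer="snzkkz" (len 6), cursors c1@3 c2@6, authorship ......
After op 2 (insert('k')): buffer="snzkkkzk" (len 8), cursors c1@4 c2@8, authorship ...1...2
After op 3 (insert('k')): buffer="snzkkkkzkk" (len 10), cursors c1@5 c2@10, authorship ...11...22
After op 4 (insert('h')): buffer="snzkkhkkzkkh" (len 12), cursors c1@6 c2@12, authorship ...111...222
After op 5 (move_right): buffer="snzkkhkkzkkh" (len 12), cursors c1@7 c2@12, authorship ...111...222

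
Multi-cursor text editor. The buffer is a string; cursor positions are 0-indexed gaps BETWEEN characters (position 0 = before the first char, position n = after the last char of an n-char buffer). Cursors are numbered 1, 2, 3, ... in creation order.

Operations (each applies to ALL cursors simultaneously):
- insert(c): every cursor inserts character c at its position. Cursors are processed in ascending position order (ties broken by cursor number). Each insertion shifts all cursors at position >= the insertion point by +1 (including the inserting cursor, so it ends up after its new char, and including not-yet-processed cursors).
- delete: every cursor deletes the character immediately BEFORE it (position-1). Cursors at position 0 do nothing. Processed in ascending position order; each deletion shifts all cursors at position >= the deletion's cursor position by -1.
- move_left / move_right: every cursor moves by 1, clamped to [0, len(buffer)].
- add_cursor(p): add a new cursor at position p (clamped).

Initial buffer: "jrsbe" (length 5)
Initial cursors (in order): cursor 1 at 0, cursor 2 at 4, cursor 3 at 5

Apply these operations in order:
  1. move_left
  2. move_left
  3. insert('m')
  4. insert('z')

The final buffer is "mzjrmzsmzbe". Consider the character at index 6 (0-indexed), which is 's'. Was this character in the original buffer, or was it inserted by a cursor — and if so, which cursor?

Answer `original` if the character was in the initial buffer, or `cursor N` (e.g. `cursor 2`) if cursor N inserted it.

After op 1 (move_left): buffer="jrsbe" (len 5), cursors c1@0 c2@3 c3@4, authorship .....
After op 2 (move_left): buffer="jrsbe" (len 5), cursors c1@0 c2@2 c3@3, authorship .....
After op 3 (insert('m')): buffer="mjrmsmbe" (len 8), cursors c1@1 c2@4 c3@6, authorship 1..2.3..
After op 4 (insert('z')): buffer="mzjrmzsmzbe" (len 11), cursors c1@2 c2@6 c3@9, authorship 11..22.33..
Authorship (.=original, N=cursor N): 1 1 . . 2 2 . 3 3 . .
Index 6: author = original

Answer: original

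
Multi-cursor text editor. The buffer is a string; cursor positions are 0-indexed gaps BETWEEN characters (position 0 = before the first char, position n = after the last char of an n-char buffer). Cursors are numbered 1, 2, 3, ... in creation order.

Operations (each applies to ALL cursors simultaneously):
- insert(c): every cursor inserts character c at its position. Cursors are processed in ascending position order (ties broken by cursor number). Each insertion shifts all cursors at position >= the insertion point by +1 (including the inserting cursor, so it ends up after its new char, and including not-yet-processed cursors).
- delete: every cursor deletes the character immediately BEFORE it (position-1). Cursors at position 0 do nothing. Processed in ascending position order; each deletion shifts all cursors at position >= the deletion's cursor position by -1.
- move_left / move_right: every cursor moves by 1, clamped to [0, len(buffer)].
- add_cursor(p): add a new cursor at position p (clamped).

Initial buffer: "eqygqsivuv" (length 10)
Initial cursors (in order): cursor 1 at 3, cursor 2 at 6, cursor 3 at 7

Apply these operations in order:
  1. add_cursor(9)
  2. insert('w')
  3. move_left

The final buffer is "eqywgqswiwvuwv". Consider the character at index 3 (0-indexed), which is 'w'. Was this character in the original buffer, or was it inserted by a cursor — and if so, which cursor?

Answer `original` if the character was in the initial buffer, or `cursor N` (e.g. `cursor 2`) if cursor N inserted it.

Answer: cursor 1

Derivation:
After op 1 (add_cursor(9)): buffer="eqygqsivuv" (len 10), cursors c1@3 c2@6 c3@7 c4@9, authorship ..........
After op 2 (insert('w')): buffer="eqywgqswiwvuwv" (len 14), cursors c1@4 c2@8 c3@10 c4@13, authorship ...1...2.3..4.
After op 3 (move_left): buffer="eqywgqswiwvuwv" (len 14), cursors c1@3 c2@7 c3@9 c4@12, authorship ...1...2.3..4.
Authorship (.=original, N=cursor N): . . . 1 . . . 2 . 3 . . 4 .
Index 3: author = 1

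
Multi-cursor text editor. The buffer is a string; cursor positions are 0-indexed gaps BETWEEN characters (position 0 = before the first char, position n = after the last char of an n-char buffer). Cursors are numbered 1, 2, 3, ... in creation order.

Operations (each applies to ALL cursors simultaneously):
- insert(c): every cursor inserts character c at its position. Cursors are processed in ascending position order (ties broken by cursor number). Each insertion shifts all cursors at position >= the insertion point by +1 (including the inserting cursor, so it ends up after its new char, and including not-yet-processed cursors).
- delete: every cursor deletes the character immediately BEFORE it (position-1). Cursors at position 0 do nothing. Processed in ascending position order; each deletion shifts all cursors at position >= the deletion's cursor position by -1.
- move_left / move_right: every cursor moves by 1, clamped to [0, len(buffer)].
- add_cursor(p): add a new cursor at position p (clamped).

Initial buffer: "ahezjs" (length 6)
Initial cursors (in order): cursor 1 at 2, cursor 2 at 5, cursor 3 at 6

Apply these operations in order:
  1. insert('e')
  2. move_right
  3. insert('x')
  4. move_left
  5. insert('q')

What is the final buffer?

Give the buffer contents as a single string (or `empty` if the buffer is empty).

Answer: aheeqxzjesqxeqx

Derivation:
After op 1 (insert('e')): buffer="aheezjese" (len 9), cursors c1@3 c2@7 c3@9, authorship ..1...2.3
After op 2 (move_right): buffer="aheezjese" (len 9), cursors c1@4 c2@8 c3@9, authorship ..1...2.3
After op 3 (insert('x')): buffer="aheexzjesxex" (len 12), cursors c1@5 c2@10 c3@12, authorship ..1.1..2.233
After op 4 (move_left): buffer="aheexzjesxex" (len 12), cursors c1@4 c2@9 c3@11, authorship ..1.1..2.233
After op 5 (insert('q')): buffer="aheeqxzjesqxeqx" (len 15), cursors c1@5 c2@11 c3@14, authorship ..1.11..2.22333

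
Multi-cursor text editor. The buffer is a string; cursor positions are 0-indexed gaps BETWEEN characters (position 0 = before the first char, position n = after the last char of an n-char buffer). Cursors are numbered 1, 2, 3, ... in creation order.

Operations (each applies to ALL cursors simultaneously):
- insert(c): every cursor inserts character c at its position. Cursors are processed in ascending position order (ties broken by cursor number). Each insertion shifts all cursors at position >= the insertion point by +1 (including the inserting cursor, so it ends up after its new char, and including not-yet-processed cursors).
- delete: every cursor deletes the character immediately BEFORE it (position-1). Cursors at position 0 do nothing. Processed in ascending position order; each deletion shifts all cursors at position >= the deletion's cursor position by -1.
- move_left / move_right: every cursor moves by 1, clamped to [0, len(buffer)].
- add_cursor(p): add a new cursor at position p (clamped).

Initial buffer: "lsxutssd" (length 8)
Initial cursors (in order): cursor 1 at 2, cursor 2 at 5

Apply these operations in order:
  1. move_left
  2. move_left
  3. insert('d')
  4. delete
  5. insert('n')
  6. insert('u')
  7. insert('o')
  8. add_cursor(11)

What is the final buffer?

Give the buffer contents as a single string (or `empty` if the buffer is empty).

After op 1 (move_left): buffer="lsxutssd" (len 8), cursors c1@1 c2@4, authorship ........
After op 2 (move_left): buffer="lsxutssd" (len 8), cursors c1@0 c2@3, authorship ........
After op 3 (insert('d')): buffer="dlsxdutssd" (len 10), cursors c1@1 c2@5, authorship 1...2.....
After op 4 (delete): buffer="lsxutssd" (len 8), cursors c1@0 c2@3, authorship ........
After op 5 (insert('n')): buffer="nlsxnutssd" (len 10), cursors c1@1 c2@5, authorship 1...2.....
After op 6 (insert('u')): buffer="nulsxnuutssd" (len 12), cursors c1@2 c2@7, authorship 11...22.....
After op 7 (insert('o')): buffer="nuolsxnuoutssd" (len 14), cursors c1@3 c2@9, authorship 111...222.....
After op 8 (add_cursor(11)): buffer="nuolsxnuoutssd" (len 14), cursors c1@3 c2@9 c3@11, authorship 111...222.....

Answer: nuolsxnuoutssd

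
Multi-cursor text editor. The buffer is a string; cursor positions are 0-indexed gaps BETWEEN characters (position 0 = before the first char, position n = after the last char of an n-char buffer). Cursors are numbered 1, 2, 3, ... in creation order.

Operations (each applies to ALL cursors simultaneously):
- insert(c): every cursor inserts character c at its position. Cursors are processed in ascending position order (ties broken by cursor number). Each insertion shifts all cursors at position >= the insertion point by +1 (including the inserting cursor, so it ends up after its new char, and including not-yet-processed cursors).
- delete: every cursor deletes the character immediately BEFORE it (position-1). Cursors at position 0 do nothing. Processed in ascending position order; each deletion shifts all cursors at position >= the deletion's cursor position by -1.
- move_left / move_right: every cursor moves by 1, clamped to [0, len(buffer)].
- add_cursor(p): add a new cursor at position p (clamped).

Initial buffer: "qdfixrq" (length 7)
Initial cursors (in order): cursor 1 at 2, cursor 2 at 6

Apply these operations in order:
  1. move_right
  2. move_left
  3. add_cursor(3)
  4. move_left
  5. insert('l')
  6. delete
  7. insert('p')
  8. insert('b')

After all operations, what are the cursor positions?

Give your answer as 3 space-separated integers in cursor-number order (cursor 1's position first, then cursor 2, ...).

After op 1 (move_right): buffer="qdfixrq" (len 7), cursors c1@3 c2@7, authorship .......
After op 2 (move_left): buffer="qdfixrq" (len 7), cursors c1@2 c2@6, authorship .......
After op 3 (add_cursor(3)): buffer="qdfixrq" (len 7), cursors c1@2 c3@3 c2@6, authorship .......
After op 4 (move_left): buffer="qdfixrq" (len 7), cursors c1@1 c3@2 c2@5, authorship .......
After op 5 (insert('l')): buffer="qldlfixlrq" (len 10), cursors c1@2 c3@4 c2@8, authorship .1.3...2..
After op 6 (delete): buffer="qdfixrq" (len 7), cursors c1@1 c3@2 c2@5, authorship .......
After op 7 (insert('p')): buffer="qpdpfixprq" (len 10), cursors c1@2 c3@4 c2@8, authorship .1.3...2..
After op 8 (insert('b')): buffer="qpbdpbfixpbrq" (len 13), cursors c1@3 c3@6 c2@11, authorship .11.33...22..

Answer: 3 11 6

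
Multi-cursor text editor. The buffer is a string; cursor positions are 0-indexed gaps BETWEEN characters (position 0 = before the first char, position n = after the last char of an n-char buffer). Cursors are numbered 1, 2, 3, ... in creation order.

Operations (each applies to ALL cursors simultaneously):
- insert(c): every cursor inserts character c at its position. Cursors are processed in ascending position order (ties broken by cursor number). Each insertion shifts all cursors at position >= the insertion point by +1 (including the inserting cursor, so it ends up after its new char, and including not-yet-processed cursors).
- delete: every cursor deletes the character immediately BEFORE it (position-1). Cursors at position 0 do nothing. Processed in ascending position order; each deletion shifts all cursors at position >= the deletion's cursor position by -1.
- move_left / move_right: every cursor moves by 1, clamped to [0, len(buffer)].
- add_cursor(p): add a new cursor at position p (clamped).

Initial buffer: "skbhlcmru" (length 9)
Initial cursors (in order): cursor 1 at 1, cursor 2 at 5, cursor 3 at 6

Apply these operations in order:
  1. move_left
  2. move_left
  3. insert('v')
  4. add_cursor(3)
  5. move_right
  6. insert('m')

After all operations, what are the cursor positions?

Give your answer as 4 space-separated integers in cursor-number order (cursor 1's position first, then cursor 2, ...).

After op 1 (move_left): buffer="skbhlcmru" (len 9), cursors c1@0 c2@4 c3@5, authorship .........
After op 2 (move_left): buffer="skbhlcmru" (len 9), cursors c1@0 c2@3 c3@4, authorship .........
After op 3 (insert('v')): buffer="vskbvhvlcmru" (len 12), cursors c1@1 c2@5 c3@7, authorship 1...2.3.....
After op 4 (add_cursor(3)): buffer="vskbvhvlcmru" (len 12), cursors c1@1 c4@3 c2@5 c3@7, authorship 1...2.3.....
After op 5 (move_right): buffer="vskbvhvlcmru" (len 12), cursors c1@2 c4@4 c2@6 c3@8, authorship 1...2.3.....
After op 6 (insert('m')): buffer="vsmkbmvhmvlmcmru" (len 16), cursors c1@3 c4@6 c2@9 c3@12, authorship 1.1..42.23.3....

Answer: 3 9 12 6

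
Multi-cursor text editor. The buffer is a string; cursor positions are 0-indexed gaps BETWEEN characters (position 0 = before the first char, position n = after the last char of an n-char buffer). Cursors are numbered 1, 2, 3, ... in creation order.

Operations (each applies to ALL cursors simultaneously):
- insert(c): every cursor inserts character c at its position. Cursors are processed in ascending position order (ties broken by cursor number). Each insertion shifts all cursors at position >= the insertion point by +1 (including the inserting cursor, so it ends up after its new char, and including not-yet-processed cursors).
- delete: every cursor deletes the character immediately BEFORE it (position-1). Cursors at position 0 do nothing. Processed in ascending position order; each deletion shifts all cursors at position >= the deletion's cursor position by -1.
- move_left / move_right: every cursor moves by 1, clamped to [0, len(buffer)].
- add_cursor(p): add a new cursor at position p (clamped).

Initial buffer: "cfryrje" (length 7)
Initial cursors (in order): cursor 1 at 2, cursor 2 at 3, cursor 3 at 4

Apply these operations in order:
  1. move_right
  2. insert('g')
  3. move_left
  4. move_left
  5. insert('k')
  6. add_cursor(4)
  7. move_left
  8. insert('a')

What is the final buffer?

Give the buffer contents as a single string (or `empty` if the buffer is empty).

After op 1 (move_right): buffer="cfryrje" (len 7), cursors c1@3 c2@4 c3@5, authorship .......
After op 2 (insert('g')): buffer="cfrgygrgje" (len 10), cursors c1@4 c2@6 c3@8, authorship ...1.2.3..
After op 3 (move_left): buffer="cfrgygrgje" (len 10), cursors c1@3 c2@5 c3@7, authorship ...1.2.3..
After op 4 (move_left): buffer="cfrgygrgje" (len 10), cursors c1@2 c2@4 c3@6, authorship ...1.2.3..
After op 5 (insert('k')): buffer="cfkrgkygkrgje" (len 13), cursors c1@3 c2@6 c3@9, authorship ..1.12.23.3..
After op 6 (add_cursor(4)): buffer="cfkrgkygkrgje" (len 13), cursors c1@3 c4@4 c2@6 c3@9, authorship ..1.12.23.3..
After op 7 (move_left): buffer="cfkrgkygkrgje" (len 13), cursors c1@2 c4@3 c2@5 c3@8, authorship ..1.12.23.3..
After op 8 (insert('a')): buffer="cfakargakygakrgje" (len 17), cursors c1@3 c4@5 c2@8 c3@12, authorship ..114.122.233.3..

Answer: cfakargakygakrgje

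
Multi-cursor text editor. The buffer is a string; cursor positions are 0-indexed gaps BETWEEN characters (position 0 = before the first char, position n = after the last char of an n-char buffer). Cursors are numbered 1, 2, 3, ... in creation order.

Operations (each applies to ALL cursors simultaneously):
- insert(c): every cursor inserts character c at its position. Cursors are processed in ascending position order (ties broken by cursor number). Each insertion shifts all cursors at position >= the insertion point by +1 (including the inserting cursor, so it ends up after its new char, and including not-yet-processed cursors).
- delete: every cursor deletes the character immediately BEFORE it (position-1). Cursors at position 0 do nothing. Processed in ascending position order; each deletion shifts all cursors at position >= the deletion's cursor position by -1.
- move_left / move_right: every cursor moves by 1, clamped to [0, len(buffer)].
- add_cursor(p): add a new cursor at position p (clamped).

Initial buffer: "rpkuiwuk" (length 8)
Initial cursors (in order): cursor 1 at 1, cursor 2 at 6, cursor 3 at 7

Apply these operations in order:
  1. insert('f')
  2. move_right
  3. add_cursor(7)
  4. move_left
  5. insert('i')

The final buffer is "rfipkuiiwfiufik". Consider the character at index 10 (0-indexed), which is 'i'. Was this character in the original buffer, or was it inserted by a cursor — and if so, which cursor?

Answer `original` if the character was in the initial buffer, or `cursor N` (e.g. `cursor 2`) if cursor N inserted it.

Answer: cursor 2

Derivation:
After op 1 (insert('f')): buffer="rfpkuiwfufk" (len 11), cursors c1@2 c2@8 c3@10, authorship .1.....2.3.
After op 2 (move_right): buffer="rfpkuiwfufk" (len 11), cursors c1@3 c2@9 c3@11, authorship .1.....2.3.
After op 3 (add_cursor(7)): buffer="rfpkuiwfufk" (len 11), cursors c1@3 c4@7 c2@9 c3@11, authorship .1.....2.3.
After op 4 (move_left): buffer="rfpkuiwfufk" (len 11), cursors c1@2 c4@6 c2@8 c3@10, authorship .1.....2.3.
After op 5 (insert('i')): buffer="rfipkuiiwfiufik" (len 15), cursors c1@3 c4@8 c2@11 c3@14, authorship .11....4.22.33.
Authorship (.=original, N=cursor N): . 1 1 . . . . 4 . 2 2 . 3 3 .
Index 10: author = 2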